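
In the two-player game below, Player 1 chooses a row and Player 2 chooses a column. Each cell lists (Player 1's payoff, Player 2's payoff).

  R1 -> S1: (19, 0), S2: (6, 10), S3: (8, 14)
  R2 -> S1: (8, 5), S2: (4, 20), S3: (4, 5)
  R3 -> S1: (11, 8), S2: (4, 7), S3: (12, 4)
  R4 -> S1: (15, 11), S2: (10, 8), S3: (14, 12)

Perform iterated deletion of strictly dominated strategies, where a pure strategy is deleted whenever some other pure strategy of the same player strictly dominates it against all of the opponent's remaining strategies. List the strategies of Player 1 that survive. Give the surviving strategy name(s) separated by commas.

Row R2 is eliminated: R1 beats it against every remaining column (S1: 19>8, S2: 6>4, S3: 8>4).
Player 1's strategy R3 is strictly dominated by R4 (S1: 15>11, S2: 10>4, S3: 14>12) and is removed.
Player 2's strategy S1 is strictly dominated by S3 (R1: 14>0, R4: 12>11) and is removed.
For Player 1, R4 strictly dominates R1 on the remaining columns (S2: 10>6, S3: 14>8); eliminate R1.
Player 2's strategy S2 is strictly dominated by S3 (R4: 12>8) and is removed.
Among the remaining strategies, none is strictly dominated by another pure strategy of the same player, so the elimination stops.
Surviving strategies — Player 1: {R4}; Player 2: {S3}.

R4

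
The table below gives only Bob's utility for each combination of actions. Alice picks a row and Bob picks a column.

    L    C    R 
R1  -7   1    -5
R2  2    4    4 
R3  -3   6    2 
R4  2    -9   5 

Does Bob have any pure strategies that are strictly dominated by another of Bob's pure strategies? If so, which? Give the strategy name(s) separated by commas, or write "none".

L

R strictly dominates L — R1: -5>-7, R2: 4>2, R3: 2>-3, R4: 5>2.
Nothing dominates C: L at R1 (1>-7); R at R1 (1>-5).
R: no other strategy beats it everywhere (L at R1 (-5>-7); C at R2 (4=4)).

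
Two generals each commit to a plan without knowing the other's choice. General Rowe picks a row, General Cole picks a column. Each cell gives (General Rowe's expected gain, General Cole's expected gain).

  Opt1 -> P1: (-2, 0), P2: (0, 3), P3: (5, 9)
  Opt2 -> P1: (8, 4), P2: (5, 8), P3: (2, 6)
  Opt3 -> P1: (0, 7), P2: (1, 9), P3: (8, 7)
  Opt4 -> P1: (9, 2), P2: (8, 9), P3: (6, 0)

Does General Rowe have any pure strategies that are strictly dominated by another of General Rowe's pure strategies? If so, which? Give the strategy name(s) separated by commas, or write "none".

Opt1, Opt2

Opt3 strictly dominates Opt1 — P1: 0>-2, P2: 1>0, P3: 8>5.
Opt2 is strictly dominated by Opt4 (P1: 9>8, P2: 8>5, P3: 6>2).
Nothing dominates Opt3: Opt1 at P1 (0>-2); Opt2 at P3 (8>2); Opt4 at P3 (8>6).
Opt4: no other strategy beats it everywhere (Opt1 at P1 (9>-2); Opt2 at P1 (9>8); Opt3 at P1 (9>0)).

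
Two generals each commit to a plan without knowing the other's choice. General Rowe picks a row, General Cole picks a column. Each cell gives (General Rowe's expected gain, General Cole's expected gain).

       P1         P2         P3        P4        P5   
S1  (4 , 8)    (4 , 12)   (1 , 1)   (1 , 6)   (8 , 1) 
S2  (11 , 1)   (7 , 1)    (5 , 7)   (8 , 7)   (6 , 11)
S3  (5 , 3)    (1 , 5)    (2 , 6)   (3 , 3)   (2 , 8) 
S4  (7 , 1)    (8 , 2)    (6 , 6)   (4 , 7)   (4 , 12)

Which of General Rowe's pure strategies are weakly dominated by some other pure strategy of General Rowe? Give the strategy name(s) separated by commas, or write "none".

Nothing dominates S1: S2 at P5 (8>6); S3 at P2 (4>1); S4 at P5 (8>4).
Nothing dominates S2: S1 at P1 (11>4); S3 at P1 (11>5); S4 at P1 (11>7).
S3 is weakly dominated by S2 (P1: 11>5, P2: 7>1, P3: 5>2, P4: 8>3, P5: 6>2).
S4: no other strategy beats it everywhere (S1 at P1 (7>4); S2 at P2 (8>7); S3 at P1 (7>5)).

S3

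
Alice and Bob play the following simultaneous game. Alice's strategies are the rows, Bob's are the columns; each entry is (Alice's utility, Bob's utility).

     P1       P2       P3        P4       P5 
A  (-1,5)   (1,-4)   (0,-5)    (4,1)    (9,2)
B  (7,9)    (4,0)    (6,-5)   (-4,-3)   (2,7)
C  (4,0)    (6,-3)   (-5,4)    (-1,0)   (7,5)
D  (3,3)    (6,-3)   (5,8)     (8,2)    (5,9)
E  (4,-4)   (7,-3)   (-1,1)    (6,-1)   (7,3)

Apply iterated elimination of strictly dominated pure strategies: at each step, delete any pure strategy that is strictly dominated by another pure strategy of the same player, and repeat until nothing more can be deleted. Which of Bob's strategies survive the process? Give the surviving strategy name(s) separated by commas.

For Bob, P5 strictly dominates P2 on the remaining rows (A: 2>-4, B: 7>0, C: 5>-3, D: 9>-3, E: 3>-3); eliminate P2.
For Bob, P5 strictly dominates P3 on the remaining rows (A: 2>-5, B: 7>-5, C: 5>4, D: 9>8, E: 3>1); eliminate P3.
Bob's strategy P4 is strictly dominated by P5 (A: 2>1, B: 7>-3, C: 5>0, D: 9>2, E: 3>-1) and is removed.
Alice's strategy D is strictly dominated by C (P1: 4>3, P5: 7>5) and is removed.
Among the remaining strategies, none is strictly dominated by another pure strategy of the same player, so the elimination stops.
Surviving strategies — Alice: {A, B, C, E}; Bob: {P1, P5}.

P1, P5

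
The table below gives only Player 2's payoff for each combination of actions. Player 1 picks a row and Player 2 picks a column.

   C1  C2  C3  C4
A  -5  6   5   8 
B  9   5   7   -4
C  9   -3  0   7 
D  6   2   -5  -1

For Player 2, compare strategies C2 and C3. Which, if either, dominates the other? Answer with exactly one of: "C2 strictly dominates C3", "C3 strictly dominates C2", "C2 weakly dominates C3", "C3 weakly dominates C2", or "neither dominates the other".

Compare C2 to C3 across every action of Player 1: A: 6>5, B: 5<7, C: -3<0, D: 2>-5.
C2 does better at A, D but worse at B, C; neither strategy dominates the other.

neither dominates the other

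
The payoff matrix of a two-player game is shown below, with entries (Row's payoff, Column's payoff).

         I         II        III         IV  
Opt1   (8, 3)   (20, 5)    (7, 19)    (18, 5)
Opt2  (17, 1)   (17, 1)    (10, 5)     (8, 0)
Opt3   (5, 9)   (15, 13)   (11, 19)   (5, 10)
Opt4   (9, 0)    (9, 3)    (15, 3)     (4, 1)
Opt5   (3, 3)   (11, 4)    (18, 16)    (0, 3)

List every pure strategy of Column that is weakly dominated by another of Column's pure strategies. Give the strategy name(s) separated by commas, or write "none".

II weakly dominates I — Opt1: 5>3, Opt2: 1=1, Opt3: 13>9, Opt4: 3>0, Opt5: 4>3.
II is weakly dominated by III (Opt1: 19>5, Opt2: 5>1, Opt3: 19>13, Opt4: 3=3, Opt5: 16>4).
III is not dominated — it holds its own against I at Opt1 (19>3); II at Opt1 (19>5); IV at Opt1 (19>5).
IV is weakly dominated by II (Opt1: 5=5, Opt2: 1>0, Opt3: 13>10, Opt4: 3>1, Opt5: 4>3).

I, II, IV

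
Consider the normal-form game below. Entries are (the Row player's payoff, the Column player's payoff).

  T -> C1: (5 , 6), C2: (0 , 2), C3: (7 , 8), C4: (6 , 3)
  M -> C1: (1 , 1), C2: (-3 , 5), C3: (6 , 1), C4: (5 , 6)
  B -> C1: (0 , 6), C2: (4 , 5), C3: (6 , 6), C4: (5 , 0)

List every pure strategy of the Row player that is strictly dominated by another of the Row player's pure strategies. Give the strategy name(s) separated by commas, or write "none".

T is not dominated — it holds its own against M at C1 (5>1); B at C1 (5>0).
M is strictly dominated by T (C1: 5>1, C2: 0>-3, C3: 7>6, C4: 6>5).
B: no other strategy beats it everywhere (T at C2 (4>0); M at C2 (4>-3)).

M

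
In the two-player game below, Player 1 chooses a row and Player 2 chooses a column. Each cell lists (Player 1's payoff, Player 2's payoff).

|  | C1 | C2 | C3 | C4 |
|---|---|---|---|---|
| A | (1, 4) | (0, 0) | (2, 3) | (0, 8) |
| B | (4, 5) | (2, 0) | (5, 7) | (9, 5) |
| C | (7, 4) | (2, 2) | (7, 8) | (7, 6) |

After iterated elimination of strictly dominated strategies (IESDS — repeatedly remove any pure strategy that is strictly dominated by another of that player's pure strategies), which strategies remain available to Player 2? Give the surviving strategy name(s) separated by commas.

C3

Player 1's strategy A is strictly dominated by B (C1: 4>1, C2: 2>0, C3: 5>2, C4: 9>0) and is removed.
Column C1 is eliminated: C3 beats it against every remaining row (B: 7>5, C: 8>4).
Column C2 is eliminated: C3 beats it against every remaining row (B: 7>0, C: 8>2).
Player 2's strategy C4 is strictly dominated by C3 (B: 7>5, C: 8>6) and is removed.
Row B is eliminated: C beats it against every remaining column (C3: 7>5).
Among the remaining strategies, none is strictly dominated by another pure strategy of the same player, so the elimination stops.
Surviving strategies — Player 1: {C}; Player 2: {C3}.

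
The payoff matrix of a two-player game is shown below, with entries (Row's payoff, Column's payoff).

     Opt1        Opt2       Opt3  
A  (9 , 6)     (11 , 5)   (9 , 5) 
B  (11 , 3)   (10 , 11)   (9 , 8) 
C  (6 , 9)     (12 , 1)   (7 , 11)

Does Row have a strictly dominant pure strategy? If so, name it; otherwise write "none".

none

A fails to dominate B at Opt1 (9<11).
B fails to dominate A at Opt2 (10<11).
C fails to dominate A at Opt1 (6<9).
No single strategy dominates all the others.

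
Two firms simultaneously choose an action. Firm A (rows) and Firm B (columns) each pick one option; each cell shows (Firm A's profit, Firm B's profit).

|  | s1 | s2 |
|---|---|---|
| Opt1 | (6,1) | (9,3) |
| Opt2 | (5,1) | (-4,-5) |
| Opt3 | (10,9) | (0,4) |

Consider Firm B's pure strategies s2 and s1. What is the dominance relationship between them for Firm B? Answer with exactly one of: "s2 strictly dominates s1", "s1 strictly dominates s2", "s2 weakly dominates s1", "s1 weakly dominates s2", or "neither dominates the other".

neither dominates the other

s2's payoffs vs s1's, by Firm A's action — Opt1: 3>1, Opt2: -5<1, Opt3: 4<9.
s2 does better at Opt1 but worse at Opt2, Opt3; neither strategy dominates the other.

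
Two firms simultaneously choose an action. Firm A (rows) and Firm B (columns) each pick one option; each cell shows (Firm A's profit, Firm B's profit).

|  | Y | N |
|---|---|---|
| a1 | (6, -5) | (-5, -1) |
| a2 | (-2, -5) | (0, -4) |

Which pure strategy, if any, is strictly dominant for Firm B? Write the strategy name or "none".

N vs Y: a1: -1>-5, a2: -4>-5.
N strictly beats every other strategy against every opponent action, so it is strictly dominant.

N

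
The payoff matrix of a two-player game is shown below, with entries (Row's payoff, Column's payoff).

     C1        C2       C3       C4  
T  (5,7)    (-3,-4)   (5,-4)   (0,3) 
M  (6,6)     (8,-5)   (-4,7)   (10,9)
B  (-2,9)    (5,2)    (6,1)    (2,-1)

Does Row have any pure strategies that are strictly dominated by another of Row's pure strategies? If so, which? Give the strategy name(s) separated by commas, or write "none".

none

Nothing dominates T: M at C3 (5>-4); B at C1 (5>-2).
M is not dominated — it holds its own against T at C1 (6>5); B at C1 (6>-2).
Nothing dominates B: T at C2 (5>-3); M at C3 (6>-4).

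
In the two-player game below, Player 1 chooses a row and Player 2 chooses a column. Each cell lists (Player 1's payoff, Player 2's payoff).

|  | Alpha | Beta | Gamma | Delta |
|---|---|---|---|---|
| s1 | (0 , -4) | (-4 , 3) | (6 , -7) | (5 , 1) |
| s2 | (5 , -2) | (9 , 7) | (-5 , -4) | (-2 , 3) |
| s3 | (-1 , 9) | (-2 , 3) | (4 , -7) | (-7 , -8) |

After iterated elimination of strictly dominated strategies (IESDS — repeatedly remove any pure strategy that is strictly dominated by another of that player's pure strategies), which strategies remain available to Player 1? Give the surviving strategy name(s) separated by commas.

Column Gamma is eliminated: Alpha beats it against every remaining row (s1: -4>-7, s2: -2>-4, s3: 9>-7).
For Player 1, s2 strictly dominates s3 on the remaining columns (Alpha: 5>-1, Beta: 9>-2, Delta: -2>-7); eliminate s3.
For Player 2, Beta strictly dominates Alpha on the remaining rows (s1: 3>-4, s2: 7>-2); eliminate Alpha.
For Player 2, Beta strictly dominates Delta on the remaining rows (s1: 3>1, s2: 7>3); eliminate Delta.
Player 1's strategy s1 is strictly dominated by s2 (Beta: 9>-4) and is removed.
Among the remaining strategies, none is strictly dominated by another pure strategy of the same player, so the elimination stops.
Surviving strategies — Player 1: {s2}; Player 2: {Beta}.

s2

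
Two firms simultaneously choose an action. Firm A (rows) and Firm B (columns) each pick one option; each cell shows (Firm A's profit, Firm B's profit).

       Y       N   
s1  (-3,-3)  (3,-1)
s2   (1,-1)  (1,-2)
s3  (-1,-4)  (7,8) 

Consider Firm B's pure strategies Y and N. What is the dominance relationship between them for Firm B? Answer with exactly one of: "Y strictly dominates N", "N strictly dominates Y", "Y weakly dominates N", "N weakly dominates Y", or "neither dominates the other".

neither dominates the other

Y's payoffs vs N's, by Firm A's action — s1: -3<-1, s2: -1>-2, s3: -4<8.
Y does better at s2 but worse at s1, s3; neither strategy dominates the other.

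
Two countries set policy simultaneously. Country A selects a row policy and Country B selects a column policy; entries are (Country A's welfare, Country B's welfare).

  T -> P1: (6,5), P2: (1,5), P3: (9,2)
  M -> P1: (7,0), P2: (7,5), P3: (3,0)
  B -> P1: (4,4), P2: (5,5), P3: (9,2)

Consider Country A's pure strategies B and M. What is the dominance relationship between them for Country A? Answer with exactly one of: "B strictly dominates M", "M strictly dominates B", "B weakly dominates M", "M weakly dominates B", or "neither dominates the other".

B's payoffs vs M's, by Country B's action — P1: 4<7, P2: 5<7, P3: 9>3.
B does better at P3 but worse at P1, P2; neither strategy dominates the other.

neither dominates the other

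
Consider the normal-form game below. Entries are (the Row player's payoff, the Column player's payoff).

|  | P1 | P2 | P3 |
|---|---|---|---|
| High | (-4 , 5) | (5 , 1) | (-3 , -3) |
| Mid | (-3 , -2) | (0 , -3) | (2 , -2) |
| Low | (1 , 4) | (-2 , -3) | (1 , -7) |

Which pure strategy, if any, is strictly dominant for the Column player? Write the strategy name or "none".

none

P1 fails to dominate P3 at Mid (-2=-2).
P2 fails to dominate P1 at High (1<5).
P3 fails to dominate P1 at High (-3<5).
No single strategy dominates all the others.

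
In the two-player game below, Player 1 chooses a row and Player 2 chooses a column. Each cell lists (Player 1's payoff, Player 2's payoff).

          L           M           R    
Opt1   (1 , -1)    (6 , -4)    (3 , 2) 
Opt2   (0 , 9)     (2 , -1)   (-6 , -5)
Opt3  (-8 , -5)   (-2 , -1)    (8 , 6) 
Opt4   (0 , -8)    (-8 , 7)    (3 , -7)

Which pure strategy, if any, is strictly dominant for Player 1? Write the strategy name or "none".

none

Opt1 fails to dominate Opt3 at R (3<8).
Opt2 fails to dominate Opt1 at L (0<1).
Opt3 fails to dominate Opt1 at L (-8<1).
Opt4 fails to dominate Opt1 at L (0<1).
No single strategy dominates all the others.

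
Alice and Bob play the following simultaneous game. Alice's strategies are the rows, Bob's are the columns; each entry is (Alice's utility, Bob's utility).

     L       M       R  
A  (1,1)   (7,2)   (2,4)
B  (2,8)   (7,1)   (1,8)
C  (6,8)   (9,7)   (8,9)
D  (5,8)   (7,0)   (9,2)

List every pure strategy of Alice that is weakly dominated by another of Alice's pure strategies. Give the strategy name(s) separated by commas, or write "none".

A, B

A is weakly dominated by C (L: 6>1, M: 9>7, R: 8>2).
B is weakly dominated by C (L: 6>2, M: 9>7, R: 8>1).
Nothing dominates C: A at L (6>1); B at L (6>2); D at L (6>5).
D is not dominated — it holds its own against A at L (5>1); B at L (5>2); C at R (9>8).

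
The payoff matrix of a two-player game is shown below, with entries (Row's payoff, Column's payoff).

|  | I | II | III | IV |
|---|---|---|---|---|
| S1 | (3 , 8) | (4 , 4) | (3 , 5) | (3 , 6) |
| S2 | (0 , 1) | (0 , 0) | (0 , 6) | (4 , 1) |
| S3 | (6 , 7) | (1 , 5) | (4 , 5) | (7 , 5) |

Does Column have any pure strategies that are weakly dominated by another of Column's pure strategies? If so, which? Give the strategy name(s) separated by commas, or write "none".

II, IV

Nothing dominates I: II at S1 (8>4); III at S1 (8>5); IV at S1 (8>6).
II: dominated, since I does at least as well everywhere (S1: 8>4, S2: 1>0, S3: 7>5).
III is not dominated — it holds its own against I at S2 (6>1); II at S1 (5>4); IV at S2 (6>1).
IV is weakly dominated by I (S1: 8>6, S2: 1=1, S3: 7>5).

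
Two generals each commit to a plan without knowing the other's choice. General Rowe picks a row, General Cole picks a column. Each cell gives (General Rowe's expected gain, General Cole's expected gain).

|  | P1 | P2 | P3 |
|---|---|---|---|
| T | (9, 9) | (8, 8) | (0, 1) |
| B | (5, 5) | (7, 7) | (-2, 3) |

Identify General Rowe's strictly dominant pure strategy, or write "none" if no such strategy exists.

T

T vs B: P1: 9>5, P2: 8>7, P3: 0>-2.
T strictly beats every other strategy against every opponent action, so it is strictly dominant.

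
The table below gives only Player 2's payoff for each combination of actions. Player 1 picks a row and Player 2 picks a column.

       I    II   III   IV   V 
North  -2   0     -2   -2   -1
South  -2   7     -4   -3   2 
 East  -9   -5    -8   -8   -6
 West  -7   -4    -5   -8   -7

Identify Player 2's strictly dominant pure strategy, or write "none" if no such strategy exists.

II vs I: North: 0>-2, South: 7>-2, East: -5>-9, West: -4>-7.
II vs III: North: 0>-2, South: 7>-4, East: -5>-8, West: -4>-5.
II vs IV: North: 0>-2, South: 7>-3, East: -5>-8, West: -4>-8.
II vs V: North: 0>-1, South: 7>2, East: -5>-6, West: -4>-7.
II strictly beats every other strategy against every opponent action, so it is strictly dominant.

II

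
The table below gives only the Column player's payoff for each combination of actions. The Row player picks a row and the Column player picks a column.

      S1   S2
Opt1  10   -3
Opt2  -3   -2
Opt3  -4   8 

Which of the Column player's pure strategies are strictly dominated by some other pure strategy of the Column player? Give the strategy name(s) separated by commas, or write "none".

none

S1 is not dominated — it holds its own against S2 at Opt1 (10>-3).
S2: no other strategy beats it everywhere (S1 at Opt2 (-2>-3)).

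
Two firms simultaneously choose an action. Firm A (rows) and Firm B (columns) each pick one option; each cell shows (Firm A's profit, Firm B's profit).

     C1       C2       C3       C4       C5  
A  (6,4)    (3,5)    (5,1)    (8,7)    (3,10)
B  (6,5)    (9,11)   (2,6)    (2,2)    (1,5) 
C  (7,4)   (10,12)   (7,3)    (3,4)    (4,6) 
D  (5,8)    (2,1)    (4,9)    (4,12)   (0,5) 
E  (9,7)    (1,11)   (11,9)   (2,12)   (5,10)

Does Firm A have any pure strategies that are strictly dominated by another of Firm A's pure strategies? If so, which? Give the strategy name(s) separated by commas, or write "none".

B, D

A: no other strategy beats it everywhere (B at C1 (6=6); C at C4 (8>3); D at C1 (6>5); E at C2 (3>1)).
C strictly dominates B — C1: 7>6, C2: 10>9, C3: 7>2, C4: 3>2, C5: 4>1.
C is not dominated — it holds its own against A at C1 (7>6); B at C1 (7>6); D at C1 (7>5); E at C2 (10>1).
D is strictly dominated by A (C1: 6>5, C2: 3>2, C3: 5>4, C4: 8>4, C5: 3>0).
E is not dominated — it holds its own against A at C1 (9>6); B at C1 (9>6); C at C1 (9>7); D at C1 (9>5).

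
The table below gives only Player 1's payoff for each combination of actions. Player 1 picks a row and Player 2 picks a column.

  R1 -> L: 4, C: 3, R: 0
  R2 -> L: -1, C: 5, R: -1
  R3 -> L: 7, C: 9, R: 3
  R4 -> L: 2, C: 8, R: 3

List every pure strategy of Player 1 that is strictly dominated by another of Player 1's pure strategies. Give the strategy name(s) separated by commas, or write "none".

R1: dominated, since R3 does at least as well everywhere (L: 7>4, C: 9>3, R: 3>0).
R3 strictly dominates R2 — L: 7>-1, C: 9>5, R: 3>-1.
R3: no other strategy beats it everywhere (R1 at L (7>4); R2 at L (7>-1); R4 at L (7>2)).
R4: no other strategy beats it everywhere (R1 at C (8>3); R2 at L (2>-1); R3 at R (3=3)).

R1, R2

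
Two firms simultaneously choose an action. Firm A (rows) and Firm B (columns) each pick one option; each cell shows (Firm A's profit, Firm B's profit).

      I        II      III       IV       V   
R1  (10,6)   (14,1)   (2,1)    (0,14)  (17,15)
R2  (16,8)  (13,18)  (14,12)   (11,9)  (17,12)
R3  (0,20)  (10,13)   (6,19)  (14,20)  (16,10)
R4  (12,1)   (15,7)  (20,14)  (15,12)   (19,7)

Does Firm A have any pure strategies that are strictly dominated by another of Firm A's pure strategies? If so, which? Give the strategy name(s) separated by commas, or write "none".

R4 strictly dominates R1 — I: 12>10, II: 15>14, III: 20>2, IV: 15>0, V: 19>17.
R2 is not dominated — it holds its own against R1 at I (16>10); R3 at I (16>0); R4 at I (16>12).
R3 is strictly dominated by R4 (I: 12>0, II: 15>10, III: 20>6, IV: 15>14, V: 19>16).
R4 is not dominated — it holds its own against R1 at I (12>10); R2 at II (15>13); R3 at I (12>0).

R1, R3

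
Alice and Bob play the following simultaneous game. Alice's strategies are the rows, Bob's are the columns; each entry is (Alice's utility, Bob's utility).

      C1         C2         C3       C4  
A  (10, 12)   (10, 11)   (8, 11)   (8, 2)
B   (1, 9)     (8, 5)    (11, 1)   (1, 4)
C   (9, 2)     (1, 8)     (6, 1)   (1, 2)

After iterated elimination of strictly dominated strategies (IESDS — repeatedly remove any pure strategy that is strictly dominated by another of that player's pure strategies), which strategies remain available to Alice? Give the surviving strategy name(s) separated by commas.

Row C is eliminated: A beats it against every remaining column (C1: 10>9, C2: 10>1, C3: 8>6, C4: 8>1).
For Bob, C1 strictly dominates C2 on the remaining rows (A: 12>11, B: 9>5); eliminate C2.
For Bob, C1 strictly dominates C3 on the remaining rows (A: 12>11, B: 9>1); eliminate C3.
For Alice, A strictly dominates B on the remaining columns (C1: 10>1, C4: 8>1); eliminate B.
Column C4 is eliminated: C1 beats it against every remaining row (A: 12>2).
Among the remaining strategies, none is strictly dominated by another pure strategy of the same player, so the elimination stops.
Surviving strategies — Alice: {A}; Bob: {C1}.

A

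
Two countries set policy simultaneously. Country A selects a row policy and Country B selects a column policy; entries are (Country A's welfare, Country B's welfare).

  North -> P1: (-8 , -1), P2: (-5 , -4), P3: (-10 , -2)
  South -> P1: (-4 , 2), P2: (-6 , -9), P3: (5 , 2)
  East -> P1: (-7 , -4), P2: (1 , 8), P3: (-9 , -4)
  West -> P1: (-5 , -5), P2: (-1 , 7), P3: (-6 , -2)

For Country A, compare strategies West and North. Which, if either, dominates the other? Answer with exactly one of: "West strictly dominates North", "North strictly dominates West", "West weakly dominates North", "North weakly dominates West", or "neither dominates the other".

West's payoffs vs North's, by Country B's action — P1: -5>-8, P2: -1>-5, P3: -6>-10.
West gives a strictly higher payoff against each choice by Country B, so West strictly dominates North.

West strictly dominates North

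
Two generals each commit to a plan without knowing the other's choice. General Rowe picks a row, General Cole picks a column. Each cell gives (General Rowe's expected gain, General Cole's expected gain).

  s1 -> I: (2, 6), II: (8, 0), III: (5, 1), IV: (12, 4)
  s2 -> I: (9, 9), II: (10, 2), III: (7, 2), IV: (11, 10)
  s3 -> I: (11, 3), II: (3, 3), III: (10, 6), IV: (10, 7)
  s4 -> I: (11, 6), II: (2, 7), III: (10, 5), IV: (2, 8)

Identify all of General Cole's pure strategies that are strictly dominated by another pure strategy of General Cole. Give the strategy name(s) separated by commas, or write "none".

I is not dominated — it holds its own against II at s1 (6>0); III at s1 (6>1); IV at s1 (6>4).
IV strictly dominates II — s1: 4>0, s2: 10>2, s3: 7>3, s4: 8>7.
III: dominated, since IV does at least as well everywhere (s1: 4>1, s2: 10>2, s3: 7>6, s4: 8>5).
IV is not dominated — it holds its own against I at s2 (10>9); II at s1 (4>0); III at s1 (4>1).

II, III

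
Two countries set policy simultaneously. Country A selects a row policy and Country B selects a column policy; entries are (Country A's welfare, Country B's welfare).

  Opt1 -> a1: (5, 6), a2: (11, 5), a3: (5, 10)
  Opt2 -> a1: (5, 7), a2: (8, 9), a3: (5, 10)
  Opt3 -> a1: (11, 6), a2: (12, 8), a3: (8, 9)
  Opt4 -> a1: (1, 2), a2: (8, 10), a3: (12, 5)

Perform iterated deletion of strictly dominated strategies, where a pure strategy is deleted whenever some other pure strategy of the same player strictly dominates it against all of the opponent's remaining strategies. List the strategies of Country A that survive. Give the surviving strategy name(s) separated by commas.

Opt3, Opt4

For Country A, Opt3 strictly dominates Opt1 on the remaining columns (a1: 11>5, a2: 12>11, a3: 8>5); eliminate Opt1.
Row Opt2 is eliminated: Opt3 beats it against every remaining column (a1: 11>5, a2: 12>8, a3: 8>5).
Country B's strategy a1 is strictly dominated by a2 (Opt3: 8>6, Opt4: 10>2) and is removed.
Among the remaining strategies, none is strictly dominated by another pure strategy of the same player, so the elimination stops.
Surviving strategies — Country A: {Opt3, Opt4}; Country B: {a2, a3}.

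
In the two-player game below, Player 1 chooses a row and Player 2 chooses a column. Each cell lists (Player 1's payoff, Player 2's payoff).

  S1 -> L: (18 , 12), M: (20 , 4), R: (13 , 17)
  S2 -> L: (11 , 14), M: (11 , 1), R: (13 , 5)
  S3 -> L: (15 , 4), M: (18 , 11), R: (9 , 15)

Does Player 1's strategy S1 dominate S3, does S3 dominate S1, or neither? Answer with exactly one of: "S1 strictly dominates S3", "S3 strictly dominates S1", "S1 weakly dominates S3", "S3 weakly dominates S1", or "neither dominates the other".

S1's payoffs vs S3's, by Player 2's action — L: 18>15, M: 20>18, R: 13>9.
S1 gives a strictly higher payoff against each choice by Player 2, so S1 strictly dominates S3.

S1 strictly dominates S3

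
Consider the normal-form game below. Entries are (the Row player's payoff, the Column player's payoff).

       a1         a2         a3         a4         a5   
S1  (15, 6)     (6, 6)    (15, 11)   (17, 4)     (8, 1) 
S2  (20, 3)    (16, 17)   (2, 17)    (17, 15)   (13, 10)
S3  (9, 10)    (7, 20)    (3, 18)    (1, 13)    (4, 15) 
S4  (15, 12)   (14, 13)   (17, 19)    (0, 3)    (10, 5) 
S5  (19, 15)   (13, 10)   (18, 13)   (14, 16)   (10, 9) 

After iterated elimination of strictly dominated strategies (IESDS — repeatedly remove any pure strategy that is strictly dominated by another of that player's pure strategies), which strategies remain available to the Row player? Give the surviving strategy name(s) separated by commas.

S1, S2, S4, S5

The Row player's strategy S3 is strictly dominated by S5 (a1: 19>9, a2: 13>7, a3: 18>3, a4: 14>1, a5: 10>4) and is removed.
Column a5 is eliminated: a2 beats it against every remaining row (S1: 6>1, S2: 17>10, S4: 13>5, S5: 10>9).
Among the remaining strategies, none is strictly dominated by another pure strategy of the same player, so the elimination stops.
Surviving strategies — the Row player: {S1, S2, S4, S5}; the Column player: {a1, a2, a3, a4}.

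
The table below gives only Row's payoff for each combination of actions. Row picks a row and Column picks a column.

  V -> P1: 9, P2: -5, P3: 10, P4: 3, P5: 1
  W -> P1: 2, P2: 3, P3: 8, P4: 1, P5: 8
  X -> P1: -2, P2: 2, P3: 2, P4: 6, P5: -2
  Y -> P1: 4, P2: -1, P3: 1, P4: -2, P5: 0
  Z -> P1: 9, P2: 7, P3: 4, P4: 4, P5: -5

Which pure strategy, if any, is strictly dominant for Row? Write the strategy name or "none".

none

V fails to dominate W at P2 (-5<3).
W fails to dominate V at P1 (2<9).
X fails to dominate V at P1 (-2<9).
Y fails to dominate V at P1 (4<9).
Z fails to dominate V at P1 (9=9).
No single strategy dominates all the others.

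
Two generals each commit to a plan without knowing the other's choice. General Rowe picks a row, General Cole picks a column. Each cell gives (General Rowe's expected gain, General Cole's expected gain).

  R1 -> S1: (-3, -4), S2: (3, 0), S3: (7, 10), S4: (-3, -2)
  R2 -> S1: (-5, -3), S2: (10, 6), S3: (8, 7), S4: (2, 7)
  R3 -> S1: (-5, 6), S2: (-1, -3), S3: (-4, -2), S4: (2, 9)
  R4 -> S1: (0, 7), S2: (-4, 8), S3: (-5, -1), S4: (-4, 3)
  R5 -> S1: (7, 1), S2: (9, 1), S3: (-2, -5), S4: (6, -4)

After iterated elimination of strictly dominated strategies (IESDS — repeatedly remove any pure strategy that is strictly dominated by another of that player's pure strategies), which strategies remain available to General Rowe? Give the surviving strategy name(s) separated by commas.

R1, R2, R5

Row R3 is eliminated: R5 beats it against every remaining column (S1: 7>-5, S2: 9>-1, S3: -2>-4, S4: 6>2).
General Rowe's strategy R4 is strictly dominated by R5 (S1: 7>0, S2: 9>-4, S3: -2>-5, S4: 6>-4) and is removed.
Among the remaining strategies, none is strictly dominated by another pure strategy of the same player, so the elimination stops.
Surviving strategies — General Rowe: {R1, R2, R5}; General Cole: {S1, S2, S3, S4}.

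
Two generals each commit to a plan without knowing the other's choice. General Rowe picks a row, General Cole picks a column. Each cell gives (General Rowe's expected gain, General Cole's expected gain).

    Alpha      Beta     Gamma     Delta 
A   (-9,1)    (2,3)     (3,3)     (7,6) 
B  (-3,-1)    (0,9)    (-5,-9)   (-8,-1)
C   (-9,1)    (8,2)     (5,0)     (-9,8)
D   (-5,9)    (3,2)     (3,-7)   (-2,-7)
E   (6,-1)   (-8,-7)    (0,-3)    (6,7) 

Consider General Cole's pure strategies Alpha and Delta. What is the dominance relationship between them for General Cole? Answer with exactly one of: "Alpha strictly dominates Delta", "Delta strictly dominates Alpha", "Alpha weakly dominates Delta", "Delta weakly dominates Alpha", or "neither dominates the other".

Alpha's payoffs vs Delta's, by General Rowe's action — A: 1<6, B: -1=-1, C: 1<8, D: 9>-7, E: -1<7.
Alpha does better at D but worse at A, C, E; neither strategy dominates the other.

neither dominates the other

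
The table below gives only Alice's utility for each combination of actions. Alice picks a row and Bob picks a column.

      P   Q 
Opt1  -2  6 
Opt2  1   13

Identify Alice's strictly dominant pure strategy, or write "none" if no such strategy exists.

Opt2 vs Opt1: P: 1>-2, Q: 13>6.
Opt2 strictly beats every other strategy against every opponent action, so it is strictly dominant.

Opt2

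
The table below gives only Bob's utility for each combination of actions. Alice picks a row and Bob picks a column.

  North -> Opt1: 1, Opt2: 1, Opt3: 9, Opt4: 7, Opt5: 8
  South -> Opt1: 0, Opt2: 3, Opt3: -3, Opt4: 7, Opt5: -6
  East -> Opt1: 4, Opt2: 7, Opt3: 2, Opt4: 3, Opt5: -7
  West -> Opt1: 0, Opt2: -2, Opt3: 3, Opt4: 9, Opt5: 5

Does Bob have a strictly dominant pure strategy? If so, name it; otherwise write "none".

Opt1 fails to dominate Opt2 at North (1=1).
Opt2 fails to dominate Opt1 at North (1=1).
Opt3 fails to dominate Opt1 at South (-3<0).
Opt4 fails to dominate Opt1 at East (3<4).
Opt5 fails to dominate Opt1 at South (-6<0).
No single strategy dominates all the others.

none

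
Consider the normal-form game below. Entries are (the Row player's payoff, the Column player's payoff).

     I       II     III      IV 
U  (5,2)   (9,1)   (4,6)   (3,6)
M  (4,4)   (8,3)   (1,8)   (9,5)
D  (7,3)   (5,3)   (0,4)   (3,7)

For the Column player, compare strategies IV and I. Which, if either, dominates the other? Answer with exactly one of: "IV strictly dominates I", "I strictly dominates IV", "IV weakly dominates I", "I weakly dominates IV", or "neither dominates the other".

IV strictly dominates I

Compare IV to I across each choice by the Row player: U: 6>2, M: 5>4, D: 7>3.
Every comparison favours IV, so IV strictly dominates I.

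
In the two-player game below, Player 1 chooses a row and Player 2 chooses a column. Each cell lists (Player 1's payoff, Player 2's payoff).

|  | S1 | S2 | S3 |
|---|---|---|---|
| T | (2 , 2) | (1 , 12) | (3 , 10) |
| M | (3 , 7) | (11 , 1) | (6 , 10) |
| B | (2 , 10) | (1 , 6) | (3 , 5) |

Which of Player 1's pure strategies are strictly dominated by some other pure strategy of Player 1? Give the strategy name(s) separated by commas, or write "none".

M strictly dominates T — S1: 3>2, S2: 11>1, S3: 6>3.
Nothing dominates M: T at S1 (3>2); B at S1 (3>2).
B is strictly dominated by M (S1: 3>2, S2: 11>1, S3: 6>3).

T, B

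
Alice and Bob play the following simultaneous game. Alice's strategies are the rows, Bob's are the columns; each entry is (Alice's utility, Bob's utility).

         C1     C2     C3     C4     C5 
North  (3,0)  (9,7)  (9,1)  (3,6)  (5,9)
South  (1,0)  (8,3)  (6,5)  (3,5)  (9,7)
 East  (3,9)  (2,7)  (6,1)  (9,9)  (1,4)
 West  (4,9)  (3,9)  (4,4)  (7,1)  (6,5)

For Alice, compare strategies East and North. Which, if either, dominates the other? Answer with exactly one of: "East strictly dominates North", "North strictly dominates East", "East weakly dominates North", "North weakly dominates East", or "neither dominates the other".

neither dominates the other

East's payoffs vs North's, by Bob's action — C1: 3=3, C2: 2<9, C3: 6<9, C4: 9>3, C5: 1<5.
East does better at C4 but worse at C2, C3, C5; neither strategy dominates the other.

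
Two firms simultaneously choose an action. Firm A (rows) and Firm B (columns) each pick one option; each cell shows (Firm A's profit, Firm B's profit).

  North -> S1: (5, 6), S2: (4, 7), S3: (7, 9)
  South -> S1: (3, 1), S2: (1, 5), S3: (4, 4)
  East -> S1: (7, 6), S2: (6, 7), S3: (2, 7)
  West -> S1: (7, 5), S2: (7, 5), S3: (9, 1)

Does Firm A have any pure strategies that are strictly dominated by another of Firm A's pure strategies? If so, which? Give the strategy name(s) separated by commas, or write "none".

North is strictly dominated by West (S1: 7>5, S2: 7>4, S3: 9>7).
South: dominated, since North does at least as well everywhere (S1: 5>3, S2: 4>1, S3: 7>4).
Nothing dominates East: North at S1 (7>5); South at S1 (7>3); West at S1 (7=7).
West is not dominated — it holds its own against North at S1 (7>5); South at S1 (7>3); East at S1 (7=7).

North, South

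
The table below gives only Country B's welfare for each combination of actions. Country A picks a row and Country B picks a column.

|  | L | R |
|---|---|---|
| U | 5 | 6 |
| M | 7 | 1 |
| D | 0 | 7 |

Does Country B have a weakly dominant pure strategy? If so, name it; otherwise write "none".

L fails to dominate R at U (5<6).
R fails to dominate L at M (1<7).
No single strategy dominates all the others.

none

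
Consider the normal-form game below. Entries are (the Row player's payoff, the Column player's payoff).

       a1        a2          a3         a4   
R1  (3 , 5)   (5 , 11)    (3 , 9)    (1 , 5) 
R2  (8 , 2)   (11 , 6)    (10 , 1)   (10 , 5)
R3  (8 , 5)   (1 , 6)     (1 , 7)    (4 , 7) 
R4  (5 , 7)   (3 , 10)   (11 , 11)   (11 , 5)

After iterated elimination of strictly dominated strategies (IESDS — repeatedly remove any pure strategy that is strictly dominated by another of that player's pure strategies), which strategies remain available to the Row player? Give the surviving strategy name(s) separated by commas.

The Row player's strategy R1 is strictly dominated by R2 (a1: 8>3, a2: 11>5, a3: 10>3, a4: 10>1) and is removed.
Column a1 is eliminated: a2 beats it against every remaining row (R2: 6>2, R3: 6>5, R4: 10>7).
For the Row player, R2 strictly dominates R3 on the remaining columns (a2: 11>1, a3: 10>1, a4: 10>4); eliminate R3.
Column a4 is eliminated: a2 beats it against every remaining row (R2: 6>5, R4: 10>5).
Among the remaining strategies, none is strictly dominated by another pure strategy of the same player, so the elimination stops.
Surviving strategies — the Row player: {R2, R4}; the Column player: {a2, a3}.

R2, R4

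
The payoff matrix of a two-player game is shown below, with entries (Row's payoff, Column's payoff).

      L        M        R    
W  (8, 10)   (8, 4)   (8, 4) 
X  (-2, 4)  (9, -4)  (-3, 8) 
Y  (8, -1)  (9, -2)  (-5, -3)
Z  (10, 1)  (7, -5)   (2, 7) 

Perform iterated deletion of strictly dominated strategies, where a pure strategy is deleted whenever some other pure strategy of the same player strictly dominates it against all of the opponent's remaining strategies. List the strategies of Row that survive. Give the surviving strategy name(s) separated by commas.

W, Z

Column's strategy M is strictly dominated by L (W: 10>4, X: 4>-4, Y: -1>-2, Z: 1>-5) and is removed.
Row X is eliminated: W beats it against every remaining column (L: 8>-2, R: 8>-3).
For Row, Z strictly dominates Y on the remaining columns (L: 10>8, R: 2>-5); eliminate Y.
Among the remaining strategies, none is strictly dominated by another pure strategy of the same player, so the elimination stops.
Surviving strategies — Row: {W, Z}; Column: {L, R}.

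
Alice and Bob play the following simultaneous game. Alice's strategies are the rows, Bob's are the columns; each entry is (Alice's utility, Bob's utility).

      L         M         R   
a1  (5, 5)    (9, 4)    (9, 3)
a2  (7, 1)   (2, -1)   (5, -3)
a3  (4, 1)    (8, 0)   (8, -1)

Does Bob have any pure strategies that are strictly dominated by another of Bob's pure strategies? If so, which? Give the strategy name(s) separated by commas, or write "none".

M, R

L is not dominated — it holds its own against M at a1 (5>4); R at a1 (5>3).
L strictly dominates M — a1: 5>4, a2: 1>-1, a3: 1>0.
R is strictly dominated by L (a1: 5>3, a2: 1>-3, a3: 1>-1).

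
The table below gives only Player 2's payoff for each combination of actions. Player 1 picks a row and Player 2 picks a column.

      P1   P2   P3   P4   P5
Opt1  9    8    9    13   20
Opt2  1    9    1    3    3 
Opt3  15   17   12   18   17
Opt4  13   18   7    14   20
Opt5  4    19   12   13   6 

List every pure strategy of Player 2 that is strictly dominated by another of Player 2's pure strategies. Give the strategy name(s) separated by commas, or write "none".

P1, P3

P4 strictly dominates P1 — Opt1: 13>9, Opt2: 3>1, Opt3: 18>15, Opt4: 14>13, Opt5: 13>4.
P2 is not dominated — it holds its own against P1 at Opt2 (9>1); P3 at Opt2 (9>1); P4 at Opt2 (9>3); P5 at Opt2 (9>3).
P3 is strictly dominated by P4 (Opt1: 13>9, Opt2: 3>1, Opt3: 18>12, Opt4: 14>7, Opt5: 13>12).
P4: no other strategy beats it everywhere (P1 at Opt1 (13>9); P2 at Opt1 (13>8); P3 at Opt1 (13>9); P5 at Opt2 (3=3)).
P5 is not dominated — it holds its own against P1 at Opt1 (20>9); P2 at Opt1 (20>8); P3 at Opt1 (20>9); P4 at Opt1 (20>13).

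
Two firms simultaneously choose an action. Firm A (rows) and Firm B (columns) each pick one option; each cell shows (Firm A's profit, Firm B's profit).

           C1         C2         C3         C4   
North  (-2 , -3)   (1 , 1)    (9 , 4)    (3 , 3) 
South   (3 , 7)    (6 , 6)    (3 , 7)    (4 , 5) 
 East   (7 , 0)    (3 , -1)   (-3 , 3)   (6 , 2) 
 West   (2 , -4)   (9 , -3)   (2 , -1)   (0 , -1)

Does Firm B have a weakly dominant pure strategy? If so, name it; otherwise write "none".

C3 vs C1: North: 4>-3, South: 7=7, East: 3>0, West: -1>-4.
C3 vs C2: North: 4>1, South: 7>6, East: 3>-1, West: -1>-3.
C3 vs C4: North: 4>3, South: 7>5, East: 3>2, West: -1=-1.
C3 is at least as good as every other strategy against every opponent action, so it is weakly dominant.

C3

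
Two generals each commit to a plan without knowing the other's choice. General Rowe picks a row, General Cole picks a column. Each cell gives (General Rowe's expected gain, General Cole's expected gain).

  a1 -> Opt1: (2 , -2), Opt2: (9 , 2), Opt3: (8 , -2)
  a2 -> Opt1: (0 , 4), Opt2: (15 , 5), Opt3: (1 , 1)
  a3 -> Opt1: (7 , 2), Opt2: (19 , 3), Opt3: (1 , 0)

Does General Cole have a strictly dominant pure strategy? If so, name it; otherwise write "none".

Opt2 vs Opt1: a1: 2>-2, a2: 5>4, a3: 3>2.
Opt2 vs Opt3: a1: 2>-2, a2: 5>1, a3: 3>0.
Opt2 strictly beats every other strategy against every opponent action, so it is strictly dominant.

Opt2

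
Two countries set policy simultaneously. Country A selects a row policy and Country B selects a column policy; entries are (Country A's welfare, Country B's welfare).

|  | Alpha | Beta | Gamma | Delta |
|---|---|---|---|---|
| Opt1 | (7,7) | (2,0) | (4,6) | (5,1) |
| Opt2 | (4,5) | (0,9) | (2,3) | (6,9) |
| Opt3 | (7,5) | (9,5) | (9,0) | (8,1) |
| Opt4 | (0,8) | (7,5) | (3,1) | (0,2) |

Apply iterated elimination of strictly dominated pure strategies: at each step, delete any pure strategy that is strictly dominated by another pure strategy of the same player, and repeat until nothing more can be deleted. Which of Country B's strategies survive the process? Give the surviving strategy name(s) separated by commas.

Alpha, Beta

For Country A, Opt3 strictly dominates Opt2 on the remaining columns (Alpha: 7>4, Beta: 9>0, Gamma: 9>2, Delta: 8>6); eliminate Opt2.
For Country A, Opt3 strictly dominates Opt4 on the remaining columns (Alpha: 7>0, Beta: 9>7, Gamma: 9>3, Delta: 8>0); eliminate Opt4.
For Country B, Alpha strictly dominates Gamma on the remaining rows (Opt1: 7>6, Opt3: 5>0); eliminate Gamma.
For Country B, Alpha strictly dominates Delta on the remaining rows (Opt1: 7>1, Opt3: 5>1); eliminate Delta.
Among the remaining strategies, none is strictly dominated by another pure strategy of the same player, so the elimination stops.
Surviving strategies — Country A: {Opt1, Opt3}; Country B: {Alpha, Beta}.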